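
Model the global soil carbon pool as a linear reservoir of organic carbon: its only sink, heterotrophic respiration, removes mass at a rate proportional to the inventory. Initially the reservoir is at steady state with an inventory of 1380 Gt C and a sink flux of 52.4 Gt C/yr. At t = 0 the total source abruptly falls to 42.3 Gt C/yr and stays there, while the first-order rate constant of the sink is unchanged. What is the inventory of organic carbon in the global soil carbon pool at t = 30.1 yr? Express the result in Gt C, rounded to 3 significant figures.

1200 Gt C

Residence time τ = M₀/F₀ = 26.34 yr. The eventual steady state is M_∞ = M₀·(F₁/F₀) = 1380 × 42.3/52.4 = 1114.0 Gt C.
The anomaly ΔM(t) = M(t) − M_∞ decays as ΔM₀·e^(−t/τ) with ΔM₀ = 1380 − 1114.0 = 266.0 Gt C.
At t = 30.1 yr, e^(−t/τ) = e^(−1.143) = 0.3189, so ΔM = 84.82 Gt C and M = 1114.0 + 84.82 = 1198.8 Gt C.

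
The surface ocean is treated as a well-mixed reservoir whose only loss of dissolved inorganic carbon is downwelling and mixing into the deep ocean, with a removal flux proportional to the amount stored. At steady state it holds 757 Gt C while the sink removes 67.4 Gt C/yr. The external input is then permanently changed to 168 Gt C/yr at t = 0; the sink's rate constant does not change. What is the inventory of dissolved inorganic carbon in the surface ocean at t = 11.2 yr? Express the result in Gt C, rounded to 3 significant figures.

Residence time τ = M₀/F₀ = 11.23 yr. The eventual steady state is M_∞ = M₀·(F₁/F₀) = 757 × 168/67.4 = 1886.9 Gt C.
The anomaly ΔM(t) = M(t) − M_∞ decays as ΔM₀·e^(−t/τ) with ΔM₀ = 757 − 1886.9 = −1130 Gt C.
At t = 11.2 yr, e^(−t/τ) = e^(−0.9972) = 0.3689, so ΔM = −416.8 Gt C and M = 1886.9 − 416.8 = 1470.1 Gt C.

1470 Gt C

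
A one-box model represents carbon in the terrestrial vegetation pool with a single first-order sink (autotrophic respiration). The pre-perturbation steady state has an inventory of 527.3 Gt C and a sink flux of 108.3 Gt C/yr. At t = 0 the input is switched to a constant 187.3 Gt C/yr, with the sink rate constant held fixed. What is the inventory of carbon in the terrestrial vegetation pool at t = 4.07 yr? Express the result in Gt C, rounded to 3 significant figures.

745 Gt C

τ = M₀/F₀ = 527.3/108.3 = 4.869 yr; rate constant k = 1/τ.
New steady state M_∞ = F₁/k = F₁·τ = 187.3 × 4.869 = 911.94 Gt C.
M(t) = M_∞ + (M₀ − M_∞)·e^(−t/τ); t/τ = 4.07/4.869 = 0.8359, so e^(−t/τ) = 0.4335.
M(t) = 911.94 − 384.6 × 0.4335 = 745.21 Gt C.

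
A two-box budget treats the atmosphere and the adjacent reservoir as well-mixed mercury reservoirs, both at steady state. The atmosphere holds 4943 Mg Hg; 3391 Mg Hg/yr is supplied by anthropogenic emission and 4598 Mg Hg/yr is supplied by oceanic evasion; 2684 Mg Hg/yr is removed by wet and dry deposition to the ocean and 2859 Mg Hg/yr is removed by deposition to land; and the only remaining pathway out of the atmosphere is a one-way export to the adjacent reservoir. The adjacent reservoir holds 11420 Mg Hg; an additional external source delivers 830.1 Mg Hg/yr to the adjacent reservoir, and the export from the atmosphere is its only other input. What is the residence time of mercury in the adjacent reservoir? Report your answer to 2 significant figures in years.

3.5 yr

Balance the atmosphere: ΣF_in = 3391 + 4598 = 7989.0 Mg Hg/yr.
Export to the adjacent reservoir = ΣF_in − (2684 + 2859) = 2446.0 Mg Hg/yr.
Total input to the adjacent reservoir = 2446.0 + 830.1 = 3276.1 Mg Hg/yr; at steady state this equals its total output.
τ = M / F = 11420 / 3276.1 = 3.486 yr.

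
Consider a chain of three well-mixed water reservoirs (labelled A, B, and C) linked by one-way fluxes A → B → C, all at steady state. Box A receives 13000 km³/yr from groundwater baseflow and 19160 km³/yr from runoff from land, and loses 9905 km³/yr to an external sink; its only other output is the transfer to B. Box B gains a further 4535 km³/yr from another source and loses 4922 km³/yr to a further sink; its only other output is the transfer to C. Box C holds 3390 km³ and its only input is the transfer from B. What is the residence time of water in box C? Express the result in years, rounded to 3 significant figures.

0.155 yr

Box A: F(A→B) = (13000 + 19160) − 9905 = 22255 km³/yr.
Box B: F(B→C) = (22255 + 4535) − 4922 = 21868 km³/yr.
Box C throughput = its input = 21868 km³/yr; τ = 3390 / 21868 = 0.1550 yr.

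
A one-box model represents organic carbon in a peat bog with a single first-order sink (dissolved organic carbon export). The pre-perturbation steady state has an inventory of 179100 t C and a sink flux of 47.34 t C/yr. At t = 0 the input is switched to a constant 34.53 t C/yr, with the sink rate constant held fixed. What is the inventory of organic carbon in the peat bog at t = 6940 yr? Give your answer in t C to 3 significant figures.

τ = M₀/F₀ = 179100/47.34 = 3783 yr; rate constant k = 1/τ.
New steady state M_∞ = F₁/k = F₁·τ = 34.53 × 3783 = 130640 t C.
M(t) = M_∞ + (M₀ − M_∞)·e^(−t/τ); t/τ = 6940/3783 = 1.834, so e^(−t/τ) = 0.1597.
M(t) = 130640 + 48460 × 0.1597 = 138380 t C.

138000 t C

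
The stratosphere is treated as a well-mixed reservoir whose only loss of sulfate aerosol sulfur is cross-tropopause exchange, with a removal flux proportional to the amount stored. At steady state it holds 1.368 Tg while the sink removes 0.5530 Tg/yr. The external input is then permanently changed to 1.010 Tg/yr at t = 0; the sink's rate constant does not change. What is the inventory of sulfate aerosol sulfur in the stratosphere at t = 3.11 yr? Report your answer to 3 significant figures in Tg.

2.18 Tg

The sink rate constant is k = F₀/M₀ = 0.5530/1.368 = 0.4042 yr⁻¹.
Solving dM/dt = F₁ − kM with M(0) = M₀ gives M(t) = F₁/k + (M₀ − F₁/k)·e^(−kt).
F₁/k = 1.010/0.4042 = 2.4985 Tg; kt = 0.4042 × 3.11 = 1.257, e^(−kt) = 0.2845.
M(3.11) = 2.4985 + (1.368 − 2.4985) × 0.2845 = 2.4985 − 0.3216 = 2.1769 Tg.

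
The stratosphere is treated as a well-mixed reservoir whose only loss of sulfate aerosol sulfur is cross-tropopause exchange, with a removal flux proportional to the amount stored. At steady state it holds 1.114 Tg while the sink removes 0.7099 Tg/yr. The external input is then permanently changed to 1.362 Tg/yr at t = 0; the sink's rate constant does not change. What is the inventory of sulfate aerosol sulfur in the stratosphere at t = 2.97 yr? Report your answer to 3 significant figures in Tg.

1.98 Tg

The sink rate constant is k = F₀/M₀ = 0.7099/1.114 = 0.6373 yr⁻¹.
Solving dM/dt = F₁ − kM with M(0) = M₀ gives M(t) = F₁/k + (M₀ − F₁/k)·e^(−kt).
F₁/k = 1.362/0.6373 = 2.1373 Tg; kt = 0.6373 × 2.97 = 1.893, e^(−kt) = 0.1507.
M(2.97) = 2.1373 + (1.114 − 2.1373) × 0.1507 = 2.1373 − 0.1542 = 1.9831 Tg.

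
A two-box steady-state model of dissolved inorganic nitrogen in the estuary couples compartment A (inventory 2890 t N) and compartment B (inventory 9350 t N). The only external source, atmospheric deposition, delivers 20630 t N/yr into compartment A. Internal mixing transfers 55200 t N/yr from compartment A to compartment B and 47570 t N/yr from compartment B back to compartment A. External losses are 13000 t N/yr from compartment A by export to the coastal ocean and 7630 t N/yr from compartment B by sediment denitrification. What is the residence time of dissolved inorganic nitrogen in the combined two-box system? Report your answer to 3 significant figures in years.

Treat the two boxes together as one reservoir: the mixing fluxes between them are internal recycling, so τ = ΣM / Σ(external losses).
M_total = 2890 + 9350 = 12240 t N.
ΣF_external_out = 13000 + 7630 = 20630 t N/yr.
τ = M_total / ΣF_ext = 12240 / 20630 = 0.5933 yr.

0.593 yr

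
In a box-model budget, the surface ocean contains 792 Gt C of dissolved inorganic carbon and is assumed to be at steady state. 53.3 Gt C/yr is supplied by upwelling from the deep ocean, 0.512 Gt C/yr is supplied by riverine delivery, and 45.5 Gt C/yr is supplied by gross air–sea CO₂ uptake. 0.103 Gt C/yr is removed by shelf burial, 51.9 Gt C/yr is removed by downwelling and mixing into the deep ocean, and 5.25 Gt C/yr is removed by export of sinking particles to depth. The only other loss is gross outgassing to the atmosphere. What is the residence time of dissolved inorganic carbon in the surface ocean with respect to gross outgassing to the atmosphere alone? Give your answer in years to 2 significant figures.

At steady state ΣF_in = ΣF_out.
ΣF_in = 53.3 + 0.512 + 45.5 = 99.312 Gt C/yr.
Gross outgassing to the atmosphere flux = ΣF_in − (0.103 + 51.9 + 5.25) = 99.312 − 57.25 = 42.06 Gt C/yr.
τ = M / F = 792 / 42.06 = 18.83 yr.

19 yr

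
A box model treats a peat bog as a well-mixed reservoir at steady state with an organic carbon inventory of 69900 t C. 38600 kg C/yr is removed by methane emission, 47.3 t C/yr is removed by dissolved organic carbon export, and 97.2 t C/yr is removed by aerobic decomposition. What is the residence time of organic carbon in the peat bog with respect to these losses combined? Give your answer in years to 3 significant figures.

Convert the methane emission flux: 38600 kg C/yr = 38.60 t C/yr.
Total removal = 38.60 + 47.30 + 97.20 = 183.10 t C/yr.
τ = M / ΣF_out = 69900 / 183.10 = 381.8 yr.

382 yr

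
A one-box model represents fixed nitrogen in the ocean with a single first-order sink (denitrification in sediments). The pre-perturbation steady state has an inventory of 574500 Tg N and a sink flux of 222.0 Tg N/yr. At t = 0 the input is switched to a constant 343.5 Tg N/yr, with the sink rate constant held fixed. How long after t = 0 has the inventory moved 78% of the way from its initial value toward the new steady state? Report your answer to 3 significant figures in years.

τ = M₀/F₀ = 574500/222.0 = 2588 yr.
The remaining gap fraction is e^(−t/τ); 78% covered ⇒ e^(−t/τ) = 0.220.
t = −τ ln(0.220) = 2588 × 1.514 = 3918 yr.

3920 yr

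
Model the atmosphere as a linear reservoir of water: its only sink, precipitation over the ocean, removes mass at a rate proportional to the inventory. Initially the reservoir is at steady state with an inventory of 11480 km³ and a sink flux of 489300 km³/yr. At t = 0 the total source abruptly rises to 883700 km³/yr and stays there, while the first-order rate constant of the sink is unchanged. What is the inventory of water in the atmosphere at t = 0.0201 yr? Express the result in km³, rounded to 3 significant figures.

Residence time τ = M₀/F₀ = 0.02346 yr. The eventual steady state is M_∞ = M₀·(F₁/F₀) = 11480 × 883700/489300 = 20733 km³.
The anomaly ΔM(t) = M(t) − M_∞ decays as ΔM₀·e^(−t/τ) with ΔM₀ = 11480 − 20733 = −9253 km³.
At t = 0.0201 yr, e^(−t/τ) = e^(−0.8567) = 0.4246, so ΔM = −3929 km³ and M = 20733 − 3929 = 16805 km³.

16800 km³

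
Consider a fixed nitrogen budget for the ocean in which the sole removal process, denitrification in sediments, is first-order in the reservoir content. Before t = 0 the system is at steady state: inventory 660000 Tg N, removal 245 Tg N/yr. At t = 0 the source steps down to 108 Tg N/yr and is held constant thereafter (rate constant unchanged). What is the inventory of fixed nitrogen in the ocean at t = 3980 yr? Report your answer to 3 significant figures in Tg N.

375000 Tg N

The sink rate constant is k = F₀/M₀ = 245/660000 = 0.0003712 yr⁻¹.
Solving dM/dt = F₁ − kM with M(0) = M₀ gives M(t) = F₁/k + (M₀ − F₁/k)·e^(−kt).
F₁/k = 108/0.0003712 = 290940 Tg N; kt = 0.0003712 × 3980 = 1.477, e^(−kt) = 0.2282.
M(3980) = 290940 + (660000 − 290940) × 0.2282 = 290940 + 84230 = 375170 Tg N.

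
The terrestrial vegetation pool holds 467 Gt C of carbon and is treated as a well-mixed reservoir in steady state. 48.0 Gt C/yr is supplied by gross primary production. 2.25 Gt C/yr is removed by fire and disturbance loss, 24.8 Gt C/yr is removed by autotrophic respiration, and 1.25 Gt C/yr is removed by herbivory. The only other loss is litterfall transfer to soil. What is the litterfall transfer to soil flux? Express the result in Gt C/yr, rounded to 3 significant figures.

19.7 Gt C/yr

At steady state ΣF_in = ΣF_out.
ΣF_in = 48.000 Gt C/yr.
Litterfall transfer to soil flux = ΣF_in − (2.25 + 24.8 + 1.25) = 48.000 − 28.30 = 19.70 Gt C/yr.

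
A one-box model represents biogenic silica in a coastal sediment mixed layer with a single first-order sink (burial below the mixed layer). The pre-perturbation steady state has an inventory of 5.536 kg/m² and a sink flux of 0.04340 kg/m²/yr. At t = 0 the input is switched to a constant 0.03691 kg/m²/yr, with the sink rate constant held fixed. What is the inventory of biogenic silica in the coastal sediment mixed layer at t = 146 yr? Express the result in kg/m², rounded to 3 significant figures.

Residence time τ = M₀/F₀ = 127.6 yr. The eventual steady state is M_∞ = M₀·(F₁/F₀) = 5.536 × 0.03691/0.04340 = 4.7082 kg/m².
The anomaly ΔM(t) = M(t) − M_∞ decays as ΔM₀·e^(−t/τ) with ΔM₀ = 5.536 − 4.7082 = 0.8278 kg/m².
At t = 146 yr, e^(−t/τ) = e^(−1.145) = 0.3184, so ΔM = 0.2636 kg/m² and M = 4.7082 + 0.2636 = 4.9717 kg/m².

4.97 kg/m²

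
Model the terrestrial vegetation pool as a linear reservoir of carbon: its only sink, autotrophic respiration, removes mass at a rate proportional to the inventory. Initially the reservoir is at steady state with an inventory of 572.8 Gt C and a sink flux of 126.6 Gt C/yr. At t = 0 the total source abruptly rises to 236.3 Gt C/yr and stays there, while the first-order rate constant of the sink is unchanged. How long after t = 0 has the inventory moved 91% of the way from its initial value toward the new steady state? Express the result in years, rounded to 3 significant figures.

τ = M₀/F₀ = 572.8/126.6 = 4.524 yr.
The remaining gap fraction is e^(−t/τ); 91% covered ⇒ e^(−t/τ) = 0.0900.
t = −τ ln(0.0900) = 4.524 × 2.408 = 10.89 yr.

10.9 yr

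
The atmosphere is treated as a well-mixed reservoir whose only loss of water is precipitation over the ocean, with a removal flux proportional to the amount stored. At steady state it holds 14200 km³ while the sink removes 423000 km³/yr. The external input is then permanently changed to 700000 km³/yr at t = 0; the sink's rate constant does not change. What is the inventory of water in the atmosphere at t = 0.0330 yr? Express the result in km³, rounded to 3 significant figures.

The sink rate constant is k = F₀/M₀ = 423000/14200 = 29.79 yr⁻¹.
Solving dM/dt = F₁ − kM with M(0) = M₀ gives M(t) = F₁/k + (M₀ − F₁/k)·e^(−kt).
F₁/k = 700000/29.79 = 23499 km³; kt = 29.79 × 0.0330 = 0.9830, e^(−kt) = 0.3742.
M(0.0330) = 23499 + (14200 − 23499) × 0.3742 = 23499 − 3479 = 20019 km³.

20000 km³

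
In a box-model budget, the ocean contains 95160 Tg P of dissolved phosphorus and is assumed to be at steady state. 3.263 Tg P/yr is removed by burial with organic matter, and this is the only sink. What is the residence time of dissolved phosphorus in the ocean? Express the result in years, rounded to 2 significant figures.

τ = M / F = 95160 / 3.263 = 29160 yr.

29000 yr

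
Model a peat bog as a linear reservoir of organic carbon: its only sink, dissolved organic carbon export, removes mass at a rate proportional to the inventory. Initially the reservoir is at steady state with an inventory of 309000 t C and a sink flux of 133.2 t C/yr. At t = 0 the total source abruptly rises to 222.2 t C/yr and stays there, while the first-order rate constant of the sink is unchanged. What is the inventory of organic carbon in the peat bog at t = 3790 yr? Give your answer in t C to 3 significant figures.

τ = M₀/F₀ = 309000/133.2 = 2320 yr; rate constant k = 1/τ.
New steady state M_∞ = F₁/k = F₁·τ = 222.2 × 2320 = 515460 t C.
M(t) = M_∞ + (M₀ − M_∞)·e^(−t/τ); t/τ = 3790/2320 = 1.634, so e^(−t/τ) = 0.1952.
M(t) = 515460 − 206500 × 0.1952 = 475160 t C.

475000 t C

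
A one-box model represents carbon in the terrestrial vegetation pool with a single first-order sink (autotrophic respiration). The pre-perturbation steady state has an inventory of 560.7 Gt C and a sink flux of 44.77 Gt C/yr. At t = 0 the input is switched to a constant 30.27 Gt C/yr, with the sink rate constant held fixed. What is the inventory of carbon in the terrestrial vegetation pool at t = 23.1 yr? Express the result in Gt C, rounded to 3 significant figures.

The sink rate constant is k = F₀/M₀ = 44.77/560.7 = 0.07985 yr⁻¹.
Solving dM/dt = F₁ − kM with M(0) = M₀ gives M(t) = F₁/k + (M₀ − F₁/k)·e^(−kt).
F₁/k = 30.27/0.07985 = 379.10 Gt C; kt = 0.07985 × 23.1 = 1.844, e^(−kt) = 0.1581.
M(23.1) = 379.10 + (560.7 − 379.10) × 0.1581 = 379.10 + 28.71 = 407.81 Gt C.

408 Gt C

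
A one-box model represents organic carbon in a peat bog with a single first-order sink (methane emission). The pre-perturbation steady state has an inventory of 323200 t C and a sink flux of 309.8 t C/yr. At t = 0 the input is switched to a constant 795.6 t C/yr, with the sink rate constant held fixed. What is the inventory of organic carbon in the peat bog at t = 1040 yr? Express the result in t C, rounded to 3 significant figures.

643000 t C

The sink rate constant is k = F₀/M₀ = 309.8/323200 = 0.0009585 yr⁻¹.
Solving dM/dt = F₁ − kM with M(0) = M₀ gives M(t) = F₁/k + (M₀ − F₁/k)·e^(−kt).
F₁/k = 795.6/0.0009585 = 830010 t C; kt = 0.0009585 × 1040 = 0.9969, e^(−kt) = 0.3690.
M(1040) = 830010 + (323200 − 830010) × 0.3690 = 830010 − 187000 = 642980 t C.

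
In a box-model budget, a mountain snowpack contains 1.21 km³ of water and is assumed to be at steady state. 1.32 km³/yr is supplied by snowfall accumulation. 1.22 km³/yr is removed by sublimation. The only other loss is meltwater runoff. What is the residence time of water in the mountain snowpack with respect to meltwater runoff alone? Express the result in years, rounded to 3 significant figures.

At steady state ΣF_in = ΣF_out.
ΣF_in = 1.3200 km³/yr.
Meltwater runoff flux = ΣF_in − (1.22) = 1.3200 − 1.220 = 0.1000 km³/yr.
τ = M / F = 1.21 / 0.1000 = 12.10 yr.

12.1 yr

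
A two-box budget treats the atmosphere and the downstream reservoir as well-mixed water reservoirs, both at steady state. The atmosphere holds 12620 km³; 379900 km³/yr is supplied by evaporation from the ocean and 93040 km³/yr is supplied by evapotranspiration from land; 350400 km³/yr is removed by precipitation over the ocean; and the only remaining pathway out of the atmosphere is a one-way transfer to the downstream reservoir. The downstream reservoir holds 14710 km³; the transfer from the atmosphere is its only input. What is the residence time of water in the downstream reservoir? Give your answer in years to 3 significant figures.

Balance the atmosphere: ΣF_in = 379900 + 93040 = 472940 km³/yr.
Transfer to the downstream reservoir = ΣF_in − (350400) = 122540 km³/yr.
At steady state the output of the downstream reservoir equals its input, 122540 km³/yr.
τ = M / F = 14710 / 122540 = 0.1200 yr.

0.120 yr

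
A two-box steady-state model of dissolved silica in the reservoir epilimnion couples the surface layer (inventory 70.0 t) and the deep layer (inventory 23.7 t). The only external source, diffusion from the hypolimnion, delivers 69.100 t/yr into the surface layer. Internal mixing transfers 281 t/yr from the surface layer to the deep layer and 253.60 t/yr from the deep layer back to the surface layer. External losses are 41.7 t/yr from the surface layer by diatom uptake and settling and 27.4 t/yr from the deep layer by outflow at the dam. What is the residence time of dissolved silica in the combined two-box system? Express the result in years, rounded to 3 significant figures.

1.36 yr

Treat the two boxes together as one reservoir: the mixing fluxes between them are internal recycling, so τ = ΣM / Σ(external losses).
M_total = 70.0 + 23.7 = 93.700 t.
ΣF_external_out = 41.7 + 27.4 = 69.100 t/yr.
τ = M_total / ΣF_ext = 93.700 / 69.100 = 1.356 yr.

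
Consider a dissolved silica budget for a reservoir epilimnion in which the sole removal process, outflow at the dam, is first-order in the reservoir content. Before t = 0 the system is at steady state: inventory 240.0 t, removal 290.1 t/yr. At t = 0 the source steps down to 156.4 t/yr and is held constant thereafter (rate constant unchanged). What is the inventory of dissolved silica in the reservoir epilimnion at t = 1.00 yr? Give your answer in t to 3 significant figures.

τ = M₀/F₀ = 240.0/290.1 = 0.8273 yr; rate constant k = 1/τ.
New steady state M_∞ = F₁/k = F₁·τ = 156.4 × 0.8273 = 129.39 t.
M(t) = M_∞ + (M₀ − M_∞)·e^(−t/τ); t/τ = 1.00/0.8273 = 1.209, so e^(−t/τ) = 0.2986.
M(t) = 129.39 + 110.6 × 0.2986 = 162.41 t.

162 t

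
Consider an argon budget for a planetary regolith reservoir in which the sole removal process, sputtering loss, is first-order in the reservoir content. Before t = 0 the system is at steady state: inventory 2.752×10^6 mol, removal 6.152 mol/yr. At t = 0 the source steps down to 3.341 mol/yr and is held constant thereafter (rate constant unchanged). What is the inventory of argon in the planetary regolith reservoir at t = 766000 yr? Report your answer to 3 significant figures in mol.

τ = M₀/F₀ = 2.752×10^6/6.152 = 447300 yr; rate constant k = 1/τ.
New steady state M_∞ = F₁/k = F₁·τ = 3.341 × 447300 = 1.4945×10^6 mol.
M(t) = M_∞ + (M₀ − M_∞)·e^(−t/τ); t/τ = 766000/447300 = 1.712, so e^(−t/τ) = 0.1804.
M(t) = 1.4945×10^6 + 1.257×10^6 × 0.1804 = 1.7214×10^6 mol.

1.72×10^6 mol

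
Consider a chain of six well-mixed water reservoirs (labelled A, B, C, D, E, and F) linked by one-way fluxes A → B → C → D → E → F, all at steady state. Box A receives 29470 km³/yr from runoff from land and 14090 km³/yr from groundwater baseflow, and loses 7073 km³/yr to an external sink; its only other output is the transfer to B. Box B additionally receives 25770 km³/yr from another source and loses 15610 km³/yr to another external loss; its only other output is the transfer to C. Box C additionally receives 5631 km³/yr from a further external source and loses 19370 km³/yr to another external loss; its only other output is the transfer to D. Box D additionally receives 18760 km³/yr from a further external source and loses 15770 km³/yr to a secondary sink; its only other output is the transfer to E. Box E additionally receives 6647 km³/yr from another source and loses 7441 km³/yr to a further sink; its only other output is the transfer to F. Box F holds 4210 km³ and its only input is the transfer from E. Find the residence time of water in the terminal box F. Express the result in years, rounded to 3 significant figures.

Box A: F(A→B) = (29470 + 14090) − 7073 = 36487 km³/yr.
Box B: F(B→C) = (36487 + 25770) − 15610 = 46647 km³/yr.
Box C: F(C→D) = (46647 + 5631) − 19370 = 32908 km³/yr.
Box D: F(D→E) = (32908 + 18760) − 15770 = 35898 km³/yr.
Box E: F(E→F) = (35898 + 6647) − 7441 = 35104 km³/yr.
Box F throughput = its input = 35104 km³/yr; τ = 4210 / 35104 = 0.1199 yr.

0.120 yr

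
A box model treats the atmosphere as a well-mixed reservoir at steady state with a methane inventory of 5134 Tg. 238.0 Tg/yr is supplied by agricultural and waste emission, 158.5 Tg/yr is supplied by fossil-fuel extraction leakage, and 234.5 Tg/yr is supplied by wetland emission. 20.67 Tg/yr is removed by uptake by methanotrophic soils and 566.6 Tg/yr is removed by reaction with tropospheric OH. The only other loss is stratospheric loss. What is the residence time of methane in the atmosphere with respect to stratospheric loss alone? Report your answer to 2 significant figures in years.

At steady state ΣF_in = ΣF_out.
ΣF_in = 238.0 + 158.5 + 234.5 = 631.00 Tg/yr.
Stratospheric loss flux = ΣF_in − (20.67 + 566.6) = 631.00 − 587.3 = 43.73 Tg/yr.
τ = M / F = 5134 / 43.73 = 117.4 yr.

120 yr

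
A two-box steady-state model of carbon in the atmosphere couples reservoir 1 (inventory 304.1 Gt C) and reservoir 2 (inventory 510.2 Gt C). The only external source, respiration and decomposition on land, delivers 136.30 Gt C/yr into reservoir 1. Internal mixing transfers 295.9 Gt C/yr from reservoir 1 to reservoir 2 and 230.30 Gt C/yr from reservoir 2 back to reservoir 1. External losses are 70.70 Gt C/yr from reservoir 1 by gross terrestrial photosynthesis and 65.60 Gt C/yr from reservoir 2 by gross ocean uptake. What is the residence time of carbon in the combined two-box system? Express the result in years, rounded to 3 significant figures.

5.97 yr

Residence time in the combined system uses the total inventory and the total *external* removal — internal exchanges between the two boxes cancel.
M_total = 304.1 + 510.2 = 814.30 Gt C.
ΣF_external_out = 70.70 + 65.60 = 136.30 Gt C/yr.
τ = M_total / ΣF_ext = 814.30 / 136.30 = 5.974 yr.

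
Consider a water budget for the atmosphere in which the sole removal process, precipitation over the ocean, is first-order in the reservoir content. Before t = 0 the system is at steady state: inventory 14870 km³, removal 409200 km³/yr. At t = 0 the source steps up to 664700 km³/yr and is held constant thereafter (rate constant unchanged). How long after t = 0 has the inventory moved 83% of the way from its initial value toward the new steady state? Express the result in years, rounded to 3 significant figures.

0.0644 yr

τ = M₀/F₀ = 14870/409200 = 0.03634 yr.
The remaining gap fraction is e^(−t/τ); 83% covered ⇒ e^(−t/τ) = 0.170.
t = −τ ln(0.170) = 0.03634 × 1.772 = 0.06439 yr.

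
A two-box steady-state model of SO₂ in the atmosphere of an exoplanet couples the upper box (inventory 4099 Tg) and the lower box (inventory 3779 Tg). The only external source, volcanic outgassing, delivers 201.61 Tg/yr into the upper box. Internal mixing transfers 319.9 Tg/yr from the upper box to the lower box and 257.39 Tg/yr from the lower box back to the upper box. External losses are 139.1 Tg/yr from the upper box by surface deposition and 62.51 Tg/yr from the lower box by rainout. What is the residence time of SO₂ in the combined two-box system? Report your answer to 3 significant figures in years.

39.1 yr

Residence time in the combined system uses the total inventory and the total *external* removal — internal exchanges between the two boxes cancel.
M_total = 4099 + 3779 = 7878.0 Tg.
ΣF_external_out = 139.1 + 62.51 = 201.61 Tg/yr.
τ = M_total / ΣF_ext = 7878.0 / 201.61 = 39.08 yr.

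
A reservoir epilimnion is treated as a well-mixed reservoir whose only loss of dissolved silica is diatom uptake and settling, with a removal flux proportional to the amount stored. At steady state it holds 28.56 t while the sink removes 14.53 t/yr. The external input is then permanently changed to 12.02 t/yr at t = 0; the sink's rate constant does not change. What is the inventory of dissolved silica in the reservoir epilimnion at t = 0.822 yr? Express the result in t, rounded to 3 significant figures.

26.9 t

τ = M₀/F₀ = 28.56/14.53 = 1.966 yr; rate constant k = 1/τ.
New steady state M_∞ = F₁/k = F₁·τ = 12.02 × 1.966 = 23.626 t.
M(t) = M_∞ + (M₀ − M_∞)·e^(−t/τ); t/τ = 0.822/1.966 = 0.4182, so e^(−t/τ) = 0.6582.
M(t) = 23.626 + 4.934 × 0.6582 = 26.874 t.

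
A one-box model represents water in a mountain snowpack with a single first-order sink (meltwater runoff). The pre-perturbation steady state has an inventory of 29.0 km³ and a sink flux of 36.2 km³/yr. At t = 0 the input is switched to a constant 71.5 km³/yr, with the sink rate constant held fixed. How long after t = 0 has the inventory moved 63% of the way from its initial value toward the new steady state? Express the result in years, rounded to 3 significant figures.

0.797 yr

τ = M₀/F₀ = 29.0/36.2 = 0.8011 yr.
The remaining gap fraction is e^(−t/τ); 63% covered ⇒ e^(−t/τ) = 0.370.
t = −τ ln(0.370) = 0.8011 × 0.9943 = 0.7965 yr.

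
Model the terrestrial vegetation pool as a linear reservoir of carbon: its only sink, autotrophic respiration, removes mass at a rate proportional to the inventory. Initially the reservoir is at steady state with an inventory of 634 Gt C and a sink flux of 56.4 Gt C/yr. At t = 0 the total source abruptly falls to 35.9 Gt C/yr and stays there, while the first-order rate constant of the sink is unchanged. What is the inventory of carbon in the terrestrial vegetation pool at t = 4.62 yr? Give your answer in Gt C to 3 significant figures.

556 Gt C

τ = M₀/F₀ = 634/56.4 = 11.24 yr; rate constant k = 1/τ.
New steady state M_∞ = F₁/k = F₁·τ = 35.9 × 11.24 = 403.56 Gt C.
M(t) = M_∞ + (M₀ − M_∞)·e^(−t/τ); t/τ = 4.62/11.24 = 0.4110, so e^(−t/τ) = 0.6630.
M(t) = 403.56 + 230.4 × 0.6630 = 556.34 Gt C.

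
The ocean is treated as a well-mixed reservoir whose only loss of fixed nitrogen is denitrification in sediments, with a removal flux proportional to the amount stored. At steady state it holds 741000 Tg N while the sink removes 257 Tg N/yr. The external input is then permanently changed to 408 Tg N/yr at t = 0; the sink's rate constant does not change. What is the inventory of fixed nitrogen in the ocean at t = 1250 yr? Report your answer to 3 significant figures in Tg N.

894000 Tg N

The sink rate constant is k = F₀/M₀ = 257/741000 = 0.0003468 yr⁻¹.
Solving dM/dt = F₁ − kM with M(0) = M₀ gives M(t) = F₁/k + (M₀ − F₁/k)·e^(−kt).
F₁/k = 408/0.0003468 = 1.1764×10^6 Tg N; kt = 0.0003468 × 1250 = 0.4335, e^(−kt) = 0.6482.
M(1250) = 1.1764×10^6 + (741000 − 1.1764×10^6) × 0.6482 = 1.1764×10^6 − 282200 = 894160 Tg N.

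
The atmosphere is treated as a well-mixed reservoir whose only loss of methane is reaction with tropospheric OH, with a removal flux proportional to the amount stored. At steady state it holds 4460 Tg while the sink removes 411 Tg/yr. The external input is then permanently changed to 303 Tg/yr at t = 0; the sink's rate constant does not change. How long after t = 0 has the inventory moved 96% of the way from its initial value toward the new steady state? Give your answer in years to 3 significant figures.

τ = M₀/F₀ = 4460/411 = 10.85 yr.
The remaining gap fraction is e^(−t/τ); 96% covered ⇒ e^(−t/τ) = 0.0400.
t = −τ ln(0.0400) = 10.85 × 3.219 = 34.93 yr.

34.9 yr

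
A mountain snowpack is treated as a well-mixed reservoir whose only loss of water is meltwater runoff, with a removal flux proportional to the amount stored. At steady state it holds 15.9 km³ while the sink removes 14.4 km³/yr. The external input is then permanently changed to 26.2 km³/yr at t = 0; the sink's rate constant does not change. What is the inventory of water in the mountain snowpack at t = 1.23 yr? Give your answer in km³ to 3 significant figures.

The sink rate constant is k = F₀/M₀ = 14.4/15.9 = 0.9057 yr⁻¹.
Solving dM/dt = F₁ − kM with M(0) = M₀ gives M(t) = F₁/k + (M₀ − F₁/k)·e^(−kt).
F₁/k = 26.2/0.9057 = 28.929 km³; kt = 0.9057 × 1.23 = 1.114, e^(−kt) = 0.3283.
M(1.23) = 28.929 + (15.9 − 28.929) × 0.3283 = 28.929 − 4.277 = 24.652 km³.

24.7 km³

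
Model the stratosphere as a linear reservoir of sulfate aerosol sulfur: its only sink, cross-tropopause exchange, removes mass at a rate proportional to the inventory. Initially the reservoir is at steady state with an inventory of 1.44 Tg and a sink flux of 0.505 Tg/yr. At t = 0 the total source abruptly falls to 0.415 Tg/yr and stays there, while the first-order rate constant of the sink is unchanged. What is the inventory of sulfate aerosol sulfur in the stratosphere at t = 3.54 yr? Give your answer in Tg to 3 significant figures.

Residence time τ = M₀/F₀ = 2.851 yr. The eventual steady state is M_∞ = M₀·(F₁/F₀) = 1.44 × 0.415/0.505 = 1.1834 Tg.
The anomaly ΔM(t) = M(t) − M_∞ decays as ΔM₀·e^(−t/τ) with ΔM₀ = 1.44 − 1.1834 = 0.2566 Tg.
At t = 3.54 yr, e^(−t/τ) = e^(−1.241) = 0.2890, so ΔM = 0.07416 Tg and M = 1.1834 + 0.07416 = 1.2575 Tg.

1.26 Tg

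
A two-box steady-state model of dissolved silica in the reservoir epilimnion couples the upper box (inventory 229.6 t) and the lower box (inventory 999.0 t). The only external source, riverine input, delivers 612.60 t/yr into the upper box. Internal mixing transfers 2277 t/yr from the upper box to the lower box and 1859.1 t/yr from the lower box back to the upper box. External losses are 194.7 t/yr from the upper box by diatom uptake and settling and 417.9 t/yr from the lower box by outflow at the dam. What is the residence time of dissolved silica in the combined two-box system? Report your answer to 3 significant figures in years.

2.01 yr

For the system as a whole, the A↔B exchange is internal and contributes nothing to the throughput; only the external sinks remove mass.
M_total = 229.6 + 999.0 = 1228.6 t.
ΣF_external_out = 194.7 + 417.9 = 612.60 t/yr.
τ = M_total / ΣF_ext = 1228.6 / 612.60 = 2.006 yr.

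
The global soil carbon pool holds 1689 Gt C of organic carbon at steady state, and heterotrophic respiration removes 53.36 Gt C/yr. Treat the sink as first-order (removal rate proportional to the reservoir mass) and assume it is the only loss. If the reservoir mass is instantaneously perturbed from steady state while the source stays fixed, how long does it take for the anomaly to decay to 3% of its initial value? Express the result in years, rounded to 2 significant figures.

For a linear reservoir the anomaly decays as exp(−t/τ) with τ = M/F = 1689/53.36 = 31.65 yr.
exp(−t/τ) = 0.03 ⇒ t = −τ ln(0.03) = 31.65 × 3.507 = 111.0 yr.

110 yr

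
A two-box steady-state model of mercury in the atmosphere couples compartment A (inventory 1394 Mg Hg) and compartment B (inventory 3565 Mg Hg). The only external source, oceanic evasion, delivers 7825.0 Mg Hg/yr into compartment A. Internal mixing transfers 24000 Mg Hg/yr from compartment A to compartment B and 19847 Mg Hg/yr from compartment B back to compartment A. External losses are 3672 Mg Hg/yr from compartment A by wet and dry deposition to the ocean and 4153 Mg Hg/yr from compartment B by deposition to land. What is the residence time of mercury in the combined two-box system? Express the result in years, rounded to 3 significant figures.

0.634 yr

Residence time in the combined system uses the total inventory and the total *external* removal — internal exchanges between the two boxes cancel.
M_total = 1394 + 3565 = 4959.0 Mg Hg.
ΣF_external_out = 3672 + 4153 = 7825.0 Mg Hg/yr.
τ = M_total / ΣF_ext = 4959.0 / 7825.0 = 0.6337 yr.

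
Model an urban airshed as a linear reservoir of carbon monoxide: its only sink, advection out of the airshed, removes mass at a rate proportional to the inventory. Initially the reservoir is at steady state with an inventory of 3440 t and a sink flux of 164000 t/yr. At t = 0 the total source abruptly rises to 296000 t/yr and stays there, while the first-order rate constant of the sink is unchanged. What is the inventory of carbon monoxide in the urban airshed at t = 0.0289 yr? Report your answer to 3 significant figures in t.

Residence time τ = M₀/F₀ = 0.02098 yr. The eventual steady state is M_∞ = M₀·(F₁/F₀) = 3440 × 296000/164000 = 6208.8 t.
The anomaly ΔM(t) = M(t) − M_∞ decays as ΔM₀·e^(−t/τ) with ΔM₀ = 3440 − 6208.8 = −2769 t.
At t = 0.0289 yr, e^(−t/τ) = e^(−1.378) = 0.2521, so ΔM = −698.1 t and M = 6208.8 − 698.1 = 5510.7 t.

5510 t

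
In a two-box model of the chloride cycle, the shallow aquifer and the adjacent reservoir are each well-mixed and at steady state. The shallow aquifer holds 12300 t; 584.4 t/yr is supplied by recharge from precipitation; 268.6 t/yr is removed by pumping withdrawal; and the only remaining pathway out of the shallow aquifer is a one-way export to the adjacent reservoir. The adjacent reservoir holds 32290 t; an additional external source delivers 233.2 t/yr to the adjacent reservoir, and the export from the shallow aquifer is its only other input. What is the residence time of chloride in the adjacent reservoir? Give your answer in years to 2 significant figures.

59 yr

Balance the shallow aquifer: ΣF_in = 584.40 t/yr.
Export to the adjacent reservoir = ΣF_in − (268.6) = 315.80 t/yr.
Total input to the adjacent reservoir = 315.80 + 233.2 = 549.00 t/yr; at steady state this equals its total output.
τ = M / F = 32290 / 549.00 = 58.82 yr.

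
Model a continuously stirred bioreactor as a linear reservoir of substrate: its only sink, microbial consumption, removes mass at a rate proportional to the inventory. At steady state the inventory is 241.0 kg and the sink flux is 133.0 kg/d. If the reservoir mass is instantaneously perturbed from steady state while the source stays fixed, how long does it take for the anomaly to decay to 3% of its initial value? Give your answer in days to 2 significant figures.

6.4 d

For a linear reservoir the anomaly decays as exp(−t/τ) with τ = M/F = 241.0/133.0 = 1.812 d.
exp(−t/τ) = 0.03 ⇒ t = −τ ln(0.03) = 1.812 × 3.507 = 6.354 d.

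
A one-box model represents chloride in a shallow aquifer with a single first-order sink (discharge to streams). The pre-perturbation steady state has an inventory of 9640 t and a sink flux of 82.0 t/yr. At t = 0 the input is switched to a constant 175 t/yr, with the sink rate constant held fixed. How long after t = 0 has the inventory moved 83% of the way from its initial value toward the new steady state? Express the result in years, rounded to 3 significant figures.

208 yr

τ = M₀/F₀ = 9640/82.0 = 117.6 yr.
The remaining gap fraction is e^(−t/τ); 83% covered ⇒ e^(−t/τ) = 0.170.
t = −τ ln(0.170) = 117.6 × 1.772 = 208.3 yr.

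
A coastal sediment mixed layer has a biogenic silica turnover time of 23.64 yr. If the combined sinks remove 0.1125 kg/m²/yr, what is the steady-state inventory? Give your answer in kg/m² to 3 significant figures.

τ = M/F ⇒ M = τ × F = 23.64 × 0.1125 = 2.659 kg/m².

2.66 kg/m²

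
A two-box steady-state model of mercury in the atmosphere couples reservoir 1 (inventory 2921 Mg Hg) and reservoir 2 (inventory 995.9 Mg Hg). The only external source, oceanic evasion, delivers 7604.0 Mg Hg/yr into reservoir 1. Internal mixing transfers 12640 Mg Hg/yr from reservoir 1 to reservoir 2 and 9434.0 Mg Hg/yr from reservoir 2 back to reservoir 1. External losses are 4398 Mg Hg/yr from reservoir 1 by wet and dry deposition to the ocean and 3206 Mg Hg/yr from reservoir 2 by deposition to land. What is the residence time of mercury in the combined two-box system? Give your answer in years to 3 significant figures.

Treat the two boxes together as one reservoir: the mixing fluxes between them are internal recycling, so τ = ΣM / Σ(external losses).
M_total = 2921 + 995.9 = 3916.9 Mg Hg.
ΣF_external_out = 4398 + 3206 = 7604.0 Mg Hg/yr.
τ = M_total / ΣF_ext = 3916.9 / 7604.0 = 0.5151 yr.

0.515 yr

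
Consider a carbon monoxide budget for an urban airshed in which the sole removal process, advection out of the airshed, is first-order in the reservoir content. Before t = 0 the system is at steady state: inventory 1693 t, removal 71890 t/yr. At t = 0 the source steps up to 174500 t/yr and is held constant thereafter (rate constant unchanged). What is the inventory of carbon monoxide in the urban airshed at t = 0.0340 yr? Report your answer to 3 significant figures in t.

3540 t

The sink rate constant is k = F₀/M₀ = 71890/1693 = 42.46 yr⁻¹.
Solving dM/dt = F₁ − kM with M(0) = M₀ gives M(t) = F₁/k + (M₀ − F₁/k)·e^(−kt).
F₁/k = 174500/42.46 = 4109.5 t; kt = 42.46 × 0.0340 = 1.444, e^(−kt) = 0.2360.
M(0.0340) = 4109.5 + (1693 − 4109.5) × 0.2360 = 4109.5 − 570.4 = 3539.1 t.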